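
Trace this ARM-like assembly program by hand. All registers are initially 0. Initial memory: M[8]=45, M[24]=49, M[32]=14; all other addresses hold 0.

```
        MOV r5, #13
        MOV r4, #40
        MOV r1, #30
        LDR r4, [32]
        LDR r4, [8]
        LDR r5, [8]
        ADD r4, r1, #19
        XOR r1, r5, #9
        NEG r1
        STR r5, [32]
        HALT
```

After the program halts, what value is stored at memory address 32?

MOV r5, #13 → r5=13
MOV r4, #40 → r4=40
MOV r1, #30 → r1=30
LDR r4, [32] → r4=M[32]=14
LDR r4, [8] → r4=M[8]=45
LDR r5, [8] → r5=M[8]=45
ADD r4, r1, #19 → r4=30+19=49
XOR r1, r5, #9 → r1=45^9=36
NEG r1 → r1=-(36)=-36
STR r5, [32] → M[32]=45
halt.

45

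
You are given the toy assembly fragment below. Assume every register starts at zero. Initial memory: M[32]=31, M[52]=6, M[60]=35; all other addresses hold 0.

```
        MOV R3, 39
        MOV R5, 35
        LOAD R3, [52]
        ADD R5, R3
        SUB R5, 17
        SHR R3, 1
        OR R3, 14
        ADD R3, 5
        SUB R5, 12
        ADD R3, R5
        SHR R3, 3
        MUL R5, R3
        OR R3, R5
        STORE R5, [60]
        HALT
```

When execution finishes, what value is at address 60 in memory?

48

R3=39
R5=35
R3=M[52]=6
R5=35+6=41
R5=41-17=24
R3=6>>1=3
R3=3|14=15
R3=15+5=20
R5=24-12=12
R3=20+12=32
R3=32>>3=4
R5=12*4=48
R3=4|48=52
STORE R5, [60] → M[60]=48
halt.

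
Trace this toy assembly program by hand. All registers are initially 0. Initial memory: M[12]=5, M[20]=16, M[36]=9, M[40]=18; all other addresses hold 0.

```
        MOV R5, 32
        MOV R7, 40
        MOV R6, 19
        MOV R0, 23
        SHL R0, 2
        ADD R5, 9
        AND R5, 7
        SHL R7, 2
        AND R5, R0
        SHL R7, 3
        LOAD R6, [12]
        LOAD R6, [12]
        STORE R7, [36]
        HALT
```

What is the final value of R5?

R5=32
R7=40
R6=19
R0=23
R0=23<<2=92
R5=32+9=41
R5=41&7=1
R7=40<<2=160
R5=1&92=0
R7=160<<3=1280
R6=M[12]=5
R6=M[12]=5
STORE R7, [36] → M[36]=1280
halt.

0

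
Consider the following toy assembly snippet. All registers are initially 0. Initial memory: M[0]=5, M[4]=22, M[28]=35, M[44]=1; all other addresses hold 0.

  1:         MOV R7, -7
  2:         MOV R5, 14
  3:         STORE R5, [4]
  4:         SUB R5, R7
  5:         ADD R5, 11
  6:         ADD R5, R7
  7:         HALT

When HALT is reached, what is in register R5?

25

R7=-7
R5=14
STORE R5, [4] → M[4]=14
R5=14-(-7)=21
R5=21+11=32
R5=32+(-7)=25
halt.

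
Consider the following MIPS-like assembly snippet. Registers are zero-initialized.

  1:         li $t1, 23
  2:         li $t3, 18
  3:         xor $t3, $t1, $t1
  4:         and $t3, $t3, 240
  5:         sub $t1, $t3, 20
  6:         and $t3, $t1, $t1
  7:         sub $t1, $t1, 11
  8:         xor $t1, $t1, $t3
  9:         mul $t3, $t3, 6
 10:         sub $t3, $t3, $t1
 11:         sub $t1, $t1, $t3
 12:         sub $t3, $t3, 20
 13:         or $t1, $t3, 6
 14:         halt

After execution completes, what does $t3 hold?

-153

$t1=23
$t3=18
$t3=23^23=0
$t3=0&240=0
$t1=0-20=-20
$t3=(-20)&(-20)=-20
$t1=(-20)-11=-31
$t1=(-31)^(-20)=13
$t3=(-20)*6=-120
$t3=(-120)-13=-133
$t1=13-(-133)=146
$t3=(-133)-20=-153
$t1=(-153)|6=-153
halt.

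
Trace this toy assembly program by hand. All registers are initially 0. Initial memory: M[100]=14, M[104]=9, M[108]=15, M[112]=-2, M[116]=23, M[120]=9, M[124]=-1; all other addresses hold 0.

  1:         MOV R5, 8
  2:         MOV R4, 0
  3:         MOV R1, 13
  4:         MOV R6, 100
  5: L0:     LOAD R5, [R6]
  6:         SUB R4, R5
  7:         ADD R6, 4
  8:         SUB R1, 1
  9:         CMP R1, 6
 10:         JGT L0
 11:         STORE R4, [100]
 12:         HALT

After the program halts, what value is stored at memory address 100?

MOV R5, 8 → R5=8
MOV R4, 0 → R4=0
MOV R1, 13 → R1=13
MOV R6, 100 → R6=100
LOAD R5, [R6] → R5=M[100]=14
SUB R4, R5 → R4=0-14=-14
ADD R6, 4 → R6=100+4=104
SUB R1, 1 → R1=13-1=12
CMP R1, 6  (cmp 12,6)
JGT L0: taken
LOAD R5, [R6] → R5=M[104]=9
SUB R4, R5 → R4=(-14)-9=-23
ADD R6, 4 → R6=104+4=108
SUB R1, 1 → R1=12-1=11
CMP R1, 6  (cmp 11,6)
JGT L0: taken
LOAD R5, [R6] → R5=M[108]=15
SUB R4, R5 → R4=(-23)-15=-38
ADD R6, 4 → R6=108+4=112
SUB R1, 1 → R1=11-1=10
CMP R1, 6  (cmp 10,6)
JGT L0: taken
LOAD R5, [R6] → R5=M[112]=-2
SUB R4, R5 → R4=(-38)-(-2)=-36
ADD R6, 4 → R6=112+4=116
SUB R1, 1 → R1=10-1=9
CMP R1, 6  (cmp 9,6)
JGT L0: taken
LOAD R5, [R6] → R5=M[116]=23
SUB R4, R5 → R4=(-36)-23=-59
ADD R6, 4 → R6=116+4=120
SUB R1, 1 → R1=9-1=8
CMP R1, 6  (cmp 8,6)
JGT L0: taken
LOAD R5, [R6] → R5=M[120]=9
SUB R4, R5 → R4=(-59)-9=-68
ADD R6, 4 → R6=120+4=124
SUB R1, 1 → R1=8-1=7
CMP R1, 6  (cmp 7,6)
JGT L0: taken
LOAD R5, [R6] → R5=M[124]=-1
SUB R4, R5 → R4=(-68)-(-1)=-67
ADD R6, 4 → R6=124+4=128
SUB R1, 1 → R1=7-1=6
CMP R1, 6  (cmp 6,6)
JGT L0: not taken
STORE R4, [100] → M[100]=-67
halt.

-67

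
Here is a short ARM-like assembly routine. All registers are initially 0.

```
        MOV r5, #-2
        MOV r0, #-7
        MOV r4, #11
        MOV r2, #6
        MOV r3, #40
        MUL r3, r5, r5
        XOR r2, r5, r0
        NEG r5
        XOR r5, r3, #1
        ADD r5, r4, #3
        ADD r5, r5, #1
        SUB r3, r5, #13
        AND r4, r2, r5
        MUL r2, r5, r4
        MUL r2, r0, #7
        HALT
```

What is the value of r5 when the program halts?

r5=-2
r0=-7
r4=11
r2=6
r3=40
r3=(-2)*(-2)=4
r2=(-2)^(-7)=7
r5=-(-2)=2
r5=4^1=5
r5=11+3=14
r5=14+1=15
r3=15-13=2
r4=7&15=7
r2=15*7=105
r2=(-7)*7=-49
halt.

15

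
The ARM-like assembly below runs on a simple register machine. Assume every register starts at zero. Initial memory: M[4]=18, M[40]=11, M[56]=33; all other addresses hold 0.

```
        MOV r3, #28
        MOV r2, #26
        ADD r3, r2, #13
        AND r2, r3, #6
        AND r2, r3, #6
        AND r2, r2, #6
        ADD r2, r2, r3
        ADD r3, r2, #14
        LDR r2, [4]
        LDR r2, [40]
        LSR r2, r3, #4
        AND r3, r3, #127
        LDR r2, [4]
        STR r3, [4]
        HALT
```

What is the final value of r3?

after MOV r3, #28: r3=28
after MOV r2, #26: r2=26
after ADD r3, r2, #13: r3=26+13=39
after AND r2, r3, #6: r2=39&6=6
after AND r2, r3, #6: r2=39&6=6
after AND r2, r2, #6: r2=6&6=6
after ADD r2, r2, r3: r2=6+39=45
after ADD r3, r2, #14: r3=45+14=59
after LDR r2, [4]: r2=M[4]=18
after LDR r2, [40]: r2=M[40]=11
after LSR r2, r3, #4: r2=59>>4=3
after AND r3, r3, #127: r3=59&127=59
after LDR r2, [4]: r2=M[4]=18
STR r3, [4] → M[4]=59
halt.

59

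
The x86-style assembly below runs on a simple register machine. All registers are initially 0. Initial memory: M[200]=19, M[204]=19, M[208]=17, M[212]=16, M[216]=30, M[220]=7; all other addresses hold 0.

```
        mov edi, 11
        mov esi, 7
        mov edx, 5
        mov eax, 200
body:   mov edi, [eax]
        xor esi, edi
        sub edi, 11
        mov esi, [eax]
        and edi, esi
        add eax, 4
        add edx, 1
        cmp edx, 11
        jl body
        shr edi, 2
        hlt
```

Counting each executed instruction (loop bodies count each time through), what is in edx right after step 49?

10

edi=11
esi=7
edx=5
eax=200
edi=M[200]=19
esi=7^19=20
edi=19-11=8
esi=M[200]=19
edi=8&19=0
eax=200+4=204
edx=5+1=6
cmp edx, 11  (cmp 6,11)
jl body: taken
edi=M[204]=19
esi=19^19=0
edi=19-11=8
esi=M[204]=19
edi=8&19=0
eax=204+4=208
edx=6+1=7
cmp edx, 11  (cmp 7,11)
jl body: taken
edi=M[208]=17
esi=19^17=2
edi=17-11=6
esi=M[208]=17
edi=6&17=0
eax=208+4=212
edx=7+1=8
cmp edx, 11  (cmp 8,11)
jl body: taken
edi=M[212]=16
esi=17^16=1
edi=16-11=5
esi=M[212]=16
edi=5&16=0
eax=212+4=216
edx=8+1=9
cmp edx, 11  (cmp 9,11)
jl body: taken
edi=M[216]=30
esi=16^30=14
edi=30-11=19
esi=M[216]=30
edi=19&30=18
eax=216+4=220
edx=9+1=10
cmp edx, 11  (cmp 10,11)
jl body: taken
After step 49: edx = 10.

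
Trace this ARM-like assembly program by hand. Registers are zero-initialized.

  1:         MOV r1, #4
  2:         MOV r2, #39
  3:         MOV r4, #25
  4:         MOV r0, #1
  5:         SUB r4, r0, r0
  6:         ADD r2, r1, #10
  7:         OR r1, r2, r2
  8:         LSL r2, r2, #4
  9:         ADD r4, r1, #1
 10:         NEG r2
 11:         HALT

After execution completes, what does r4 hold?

15

MOV r1, #4 → r1=4
MOV r2, #39 → r2=39
MOV r4, #25 → r4=25
MOV r0, #1 → r0=1
SUB r4, r0, r0 → r4=1-1=0
ADD r2, r1, #10 → r2=4+10=14
OR r1, r2, r2 → r1=14|14=14
LSL r2, r2, #4 → r2=14<<4=224
ADD r4, r1, #1 → r4=14+1=15
NEG r2 → r2=-(224)=-224
halt.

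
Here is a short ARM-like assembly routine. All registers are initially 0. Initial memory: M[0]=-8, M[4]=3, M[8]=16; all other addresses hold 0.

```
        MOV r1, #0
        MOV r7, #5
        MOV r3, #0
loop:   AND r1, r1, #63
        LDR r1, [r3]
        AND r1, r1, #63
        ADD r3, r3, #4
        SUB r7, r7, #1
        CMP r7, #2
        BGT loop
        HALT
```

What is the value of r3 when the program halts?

MOV r1, #0 → r1=0
MOV r7, #5 → r7=5
MOV r3, #0 → r3=0
AND r1, r1, #63 → r1=0&63=0
LDR r1, [r3] → r1=M[0]=-8
AND r1, r1, #63 → r1=(-8)&63=56
ADD r3, r3, #4 → r3=0+4=4
SUB r7, r7, #1 → r7=5-1=4
CMP r7, #2  (cmp 4,2)
BGT loop: taken
AND r1, r1, #63 → r1=56&63=56
LDR r1, [r3] → r1=M[4]=3
AND r1, r1, #63 → r1=3&63=3
ADD r3, r3, #4 → r3=4+4=8
SUB r7, r7, #1 → r7=4-1=3
CMP r7, #2  (cmp 3,2)
BGT loop: taken
AND r1, r1, #63 → r1=3&63=3
LDR r1, [r3] → r1=M[8]=16
AND r1, r1, #63 → r1=16&63=16
ADD r3, r3, #4 → r3=8+4=12
SUB r7, r7, #1 → r7=3-1=2
CMP r7, #2  (cmp 2,2)
BGT loop: not taken
halt.

12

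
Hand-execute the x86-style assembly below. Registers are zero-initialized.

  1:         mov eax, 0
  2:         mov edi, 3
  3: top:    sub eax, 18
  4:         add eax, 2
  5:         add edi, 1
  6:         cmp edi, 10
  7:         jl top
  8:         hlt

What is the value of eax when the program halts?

eax=0
edi=3
eax=0-18=-18
eax=(-18)+2=-16
edi=3+1=4
cmp edi, 10  (cmp 4,10)
jl top: taken
eax=(-16)-18=-34
eax=(-34)+2=-32
edi=4+1=5
cmp edi, 10  (cmp 5,10)
jl top: taken
eax=(-32)-18=-50
eax=(-50)+2=-48
edi=5+1=6
cmp edi, 10  (cmp 6,10)
jl top: taken
eax=(-48)-18=-66
eax=(-66)+2=-64
edi=6+1=7
cmp edi, 10  (cmp 7,10)
jl top: taken
eax=(-64)-18=-82
eax=(-82)+2=-80
edi=7+1=8
cmp edi, 10  (cmp 8,10)
jl top: taken
eax=(-80)-18=-98
eax=(-98)+2=-96
edi=8+1=9
cmp edi, 10  (cmp 9,10)
jl top: taken
eax=(-96)-18=-114
eax=(-114)+2=-112
edi=9+1=10
cmp edi, 10  (cmp 10,10)
jl top: not taken
halt.

-112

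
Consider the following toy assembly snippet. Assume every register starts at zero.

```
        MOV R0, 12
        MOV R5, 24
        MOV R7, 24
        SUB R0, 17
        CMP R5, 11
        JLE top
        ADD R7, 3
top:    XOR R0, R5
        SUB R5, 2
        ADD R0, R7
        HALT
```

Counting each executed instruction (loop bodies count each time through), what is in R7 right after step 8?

after MOV R0, 12: R0=12
after MOV R5, 24: R5=24
after MOV R7, 24: R7=24
after SUB R0, 17: R0=12-17=-5
CMP R5, 11  (cmp 24,11)
JLE top: not taken
after ADD R7, 3: R7=24+3=27
after XOR R0, R5: R0=(-5)^24=-29
After step 8: R7 = 27.

27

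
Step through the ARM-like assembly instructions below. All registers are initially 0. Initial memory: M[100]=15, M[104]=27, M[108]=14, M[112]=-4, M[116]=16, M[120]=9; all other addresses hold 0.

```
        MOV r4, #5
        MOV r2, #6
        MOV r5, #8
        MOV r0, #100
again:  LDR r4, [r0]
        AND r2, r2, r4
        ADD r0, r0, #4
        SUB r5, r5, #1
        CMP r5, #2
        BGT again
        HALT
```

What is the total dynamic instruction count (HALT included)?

41

MOV r4, #5 → r4=5
MOV r2, #6 → r2=6
MOV r5, #8 → r5=8
MOV r0, #100 → r0=100
LDR r4, [r0] → r4=M[100]=15
AND r2, r2, r4 → r2=6&15=6
ADD r0, r0, #4 → r0=100+4=104
SUB r5, r5, #1 → r5=8-1=7
CMP r5, #2  (cmp 7,2)
BGT again: taken
LDR r4, [r0] → r4=M[104]=27
AND r2, r2, r4 → r2=6&27=2
ADD r0, r0, #4 → r0=104+4=108
SUB r5, r5, #1 → r5=7-1=6
CMP r5, #2  (cmp 6,2)
BGT again: taken
LDR r4, [r0] → r4=M[108]=14
AND r2, r2, r4 → r2=2&14=2
ADD r0, r0, #4 → r0=108+4=112
SUB r5, r5, #1 → r5=6-1=5
CMP r5, #2  (cmp 5,2)
BGT again: taken
LDR r4, [r0] → r4=M[112]=-4
AND r2, r2, r4 → r2=2&(-4)=0
ADD r0, r0, #4 → r0=112+4=116
SUB r5, r5, #1 → r5=5-1=4
CMP r5, #2  (cmp 4,2)
BGT again: taken
LDR r4, [r0] → r4=M[116]=16
AND r2, r2, r4 → r2=0&16=0
ADD r0, r0, #4 → r0=116+4=120
SUB r5, r5, #1 → r5=4-1=3
CMP r5, #2  (cmp 3,2)
BGT again: taken
LDR r4, [r0] → r4=M[120]=9
AND r2, r2, r4 → r2=0&9=0
ADD r0, r0, #4 → r0=120+4=124
SUB r5, r5, #1 → r5=3-1=2
CMP r5, #2  (cmp 2,2)
BGT again: not taken
halt.
Total executed instructions: 41.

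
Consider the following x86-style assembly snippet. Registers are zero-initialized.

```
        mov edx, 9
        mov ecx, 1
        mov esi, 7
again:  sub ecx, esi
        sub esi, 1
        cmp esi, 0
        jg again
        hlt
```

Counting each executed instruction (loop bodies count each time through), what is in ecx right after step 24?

-26

mov edx, 9 → edx=9
mov ecx, 1 → ecx=1
mov esi, 7 → esi=7
sub ecx, esi → ecx=1-7=-6
sub esi, 1 → esi=7-1=6
cmp esi, 0  (cmp 6,0)
jg again: taken
sub ecx, esi → ecx=(-6)-6=-12
sub esi, 1 → esi=6-1=5
cmp esi, 0  (cmp 5,0)
jg again: taken
sub ecx, esi → ecx=(-12)-5=-17
sub esi, 1 → esi=5-1=4
cmp esi, 0  (cmp 4,0)
jg again: taken
sub ecx, esi → ecx=(-17)-4=-21
sub esi, 1 → esi=4-1=3
cmp esi, 0  (cmp 3,0)
jg again: taken
sub ecx, esi → ecx=(-21)-3=-24
sub esi, 1 → esi=3-1=2
cmp esi, 0  (cmp 2,0)
jg again: taken
sub ecx, esi → ecx=(-24)-2=-26
After step 24: ecx = -26.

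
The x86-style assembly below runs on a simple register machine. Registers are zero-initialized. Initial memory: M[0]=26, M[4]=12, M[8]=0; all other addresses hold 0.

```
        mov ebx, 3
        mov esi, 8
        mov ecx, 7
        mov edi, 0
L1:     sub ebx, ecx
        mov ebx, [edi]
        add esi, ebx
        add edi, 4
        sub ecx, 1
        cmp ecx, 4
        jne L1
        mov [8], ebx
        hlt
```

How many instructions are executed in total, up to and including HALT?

after mov ebx, 3: ebx=3
after mov esi, 8: esi=8
after mov ecx, 7: ecx=7
after mov edi, 0: edi=0
after sub ebx, ecx: ebx=3-7=-4
after mov ebx, [edi]: ebx=M[0]=26
after add esi, ebx: esi=8+26=34
after add edi, 4: edi=0+4=4
after sub ecx, 1: ecx=7-1=6
cmp ecx, 4  (cmp 6,4)
jne L1: taken
after sub ebx, ecx: ebx=26-6=20
after mov ebx, [edi]: ebx=M[4]=12
after add esi, ebx: esi=34+12=46
after add edi, 4: edi=4+4=8
after sub ecx, 1: ecx=6-1=5
cmp ecx, 4  (cmp 5,4)
jne L1: taken
after sub ebx, ecx: ebx=12-5=7
after mov ebx, [edi]: ebx=M[8]=0
after add esi, ebx: esi=46+0=46
after add edi, 4: edi=8+4=12
after sub ecx, 1: ecx=5-1=4
cmp ecx, 4  (cmp 4,4)
jne L1: not taken
mov [8], ebx → M[8]=0
halt.
Total executed instructions: 27.

27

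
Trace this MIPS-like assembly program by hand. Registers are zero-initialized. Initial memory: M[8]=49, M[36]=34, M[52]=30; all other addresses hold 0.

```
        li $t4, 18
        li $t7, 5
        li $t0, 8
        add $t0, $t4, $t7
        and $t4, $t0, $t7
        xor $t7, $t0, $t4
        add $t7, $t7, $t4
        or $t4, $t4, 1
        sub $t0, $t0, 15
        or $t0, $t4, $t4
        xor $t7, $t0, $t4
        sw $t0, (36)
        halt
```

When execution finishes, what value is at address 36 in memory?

$t4=18
$t7=5
$t0=8
$t0=18+5=23
$t4=23&5=5
$t7=23^5=18
$t7=18+5=23
$t4=5|1=5
$t0=23-15=8
$t0=5|5=5
$t7=5^5=0
sw $t0, (36) → M[36]=5
halt.

5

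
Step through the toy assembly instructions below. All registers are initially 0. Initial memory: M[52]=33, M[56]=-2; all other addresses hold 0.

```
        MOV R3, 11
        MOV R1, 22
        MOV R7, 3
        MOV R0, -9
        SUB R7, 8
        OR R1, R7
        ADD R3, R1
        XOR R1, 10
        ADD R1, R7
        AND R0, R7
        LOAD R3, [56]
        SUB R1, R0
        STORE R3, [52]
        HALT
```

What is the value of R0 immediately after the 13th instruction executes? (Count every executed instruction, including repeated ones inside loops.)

MOV R3, 11 → R3=11
MOV R1, 22 → R1=22
MOV R7, 3 → R7=3
MOV R0, -9 → R0=-9
SUB R7, 8 → R7=3-8=-5
OR R1, R7 → R1=22|(-5)=-1
ADD R3, R1 → R3=11+(-1)=10
XOR R1, 10 → R1=(-1)^10=-11
ADD R1, R7 → R1=(-11)+(-5)=-16
AND R0, R7 → R0=(-9)&(-5)=-13
LOAD R3, [56] → R3=M[56]=-2
SUB R1, R0 → R1=(-16)-(-13)=-3
STORE R3, [52] → M[52]=-2
After step 13: R0 = -13.

-13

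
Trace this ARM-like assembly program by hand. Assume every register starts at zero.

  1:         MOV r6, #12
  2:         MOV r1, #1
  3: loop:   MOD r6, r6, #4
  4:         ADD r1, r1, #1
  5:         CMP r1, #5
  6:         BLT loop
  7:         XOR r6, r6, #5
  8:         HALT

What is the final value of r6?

5

r6=12
r1=1
r6=12%4=0
r1=1+1=2
CMP r1, #5  (cmp 2,5)
BLT loop: taken
r6=0%4=0
r1=2+1=3
CMP r1, #5  (cmp 3,5)
BLT loop: taken
r6=0%4=0
r1=3+1=4
CMP r1, #5  (cmp 4,5)
BLT loop: taken
r6=0%4=0
r1=4+1=5
CMP r1, #5  (cmp 5,5)
BLT loop: not taken
r6=0^5=5
halt.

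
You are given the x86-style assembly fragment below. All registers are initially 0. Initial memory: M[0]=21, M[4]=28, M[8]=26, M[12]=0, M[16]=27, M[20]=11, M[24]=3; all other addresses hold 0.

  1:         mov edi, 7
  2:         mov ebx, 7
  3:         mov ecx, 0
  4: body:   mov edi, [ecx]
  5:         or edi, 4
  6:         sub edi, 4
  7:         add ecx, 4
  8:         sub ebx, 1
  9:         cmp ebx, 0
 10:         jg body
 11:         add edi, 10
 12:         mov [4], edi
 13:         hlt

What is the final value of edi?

13

after mov edi, 7: edi=7
after mov ebx, 7: ebx=7
after mov ecx, 0: ecx=0
after mov edi, [ecx]: edi=M[0]=21
after or edi, 4: edi=21|4=21
after sub edi, 4: edi=21-4=17
after add ecx, 4: ecx=0+4=4
after sub ebx, 1: ebx=7-1=6
cmp ebx, 0  (cmp 6,0)
jg body: taken
after mov edi, [ecx]: edi=M[4]=28
after or edi, 4: edi=28|4=28
after sub edi, 4: edi=28-4=24
after add ecx, 4: ecx=4+4=8
after sub ebx, 1: ebx=6-1=5
cmp ebx, 0  (cmp 5,0)
jg body: taken
after mov edi, [ecx]: edi=M[8]=26
after or edi, 4: edi=26|4=30
after sub edi, 4: edi=30-4=26
after add ecx, 4: ecx=8+4=12
after sub ebx, 1: ebx=5-1=4
cmp ebx, 0  (cmp 4,0)
jg body: taken
after mov edi, [ecx]: edi=M[12]=0
after or edi, 4: edi=0|4=4
after sub edi, 4: edi=4-4=0
after add ecx, 4: ecx=12+4=16
after sub ebx, 1: ebx=4-1=3
cmp ebx, 0  (cmp 3,0)
jg body: taken
after mov edi, [ecx]: edi=M[16]=27
after or edi, 4: edi=27|4=31
after sub edi, 4: edi=31-4=27
after add ecx, 4: ecx=16+4=20
after sub ebx, 1: ebx=3-1=2
cmp ebx, 0  (cmp 2,0)
jg body: taken
after mov edi, [ecx]: edi=M[20]=11
after or edi, 4: edi=11|4=15
after sub edi, 4: edi=15-4=11
after add ecx, 4: ecx=20+4=24
after sub ebx, 1: ebx=2-1=1
cmp ebx, 0  (cmp 1,0)
jg body: taken
after mov edi, [ecx]: edi=M[24]=3
after or edi, 4: edi=3|4=7
after sub edi, 4: edi=7-4=3
after add ecx, 4: ecx=24+4=28
after sub ebx, 1: ebx=1-1=0
cmp ebx, 0  (cmp 0,0)
jg body: not taken
after add edi, 10: edi=3+10=13
mov [4], edi → M[4]=13
halt.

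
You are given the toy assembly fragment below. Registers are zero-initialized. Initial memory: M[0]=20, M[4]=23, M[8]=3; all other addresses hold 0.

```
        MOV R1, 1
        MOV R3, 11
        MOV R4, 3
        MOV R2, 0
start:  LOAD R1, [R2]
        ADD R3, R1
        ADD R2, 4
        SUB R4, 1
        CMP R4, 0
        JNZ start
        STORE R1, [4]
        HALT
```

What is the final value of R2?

12

after MOV R1, 1: R1=1
after MOV R3, 11: R3=11
after MOV R4, 3: R4=3
after MOV R2, 0: R2=0
after LOAD R1, [R2]: R1=M[0]=20
after ADD R3, R1: R3=11+20=31
after ADD R2, 4: R2=0+4=4
after SUB R4, 1: R4=3-1=2
CMP R4, 0  (cmp 2,0)
JNZ start: taken
after LOAD R1, [R2]: R1=M[4]=23
after ADD R3, R1: R3=31+23=54
after ADD R2, 4: R2=4+4=8
after SUB R4, 1: R4=2-1=1
CMP R4, 0  (cmp 1,0)
JNZ start: taken
after LOAD R1, [R2]: R1=M[8]=3
after ADD R3, R1: R3=54+3=57
after ADD R2, 4: R2=8+4=12
after SUB R4, 1: R4=1-1=0
CMP R4, 0  (cmp 0,0)
JNZ start: not taken
STORE R1, [4] → M[4]=3
halt.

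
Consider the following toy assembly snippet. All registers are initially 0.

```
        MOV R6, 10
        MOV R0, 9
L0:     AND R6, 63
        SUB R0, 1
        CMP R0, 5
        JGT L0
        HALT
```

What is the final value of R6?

10

R6=10
R0=9
R6=10&63=10
R0=9-1=8
CMP R0, 5  (cmp 8,5)
JGT L0: taken
R6=10&63=10
R0=8-1=7
CMP R0, 5  (cmp 7,5)
JGT L0: taken
R6=10&63=10
R0=7-1=6
CMP R0, 5  (cmp 6,5)
JGT L0: taken
R6=10&63=10
R0=6-1=5
CMP R0, 5  (cmp 5,5)
JGT L0: not taken
halt.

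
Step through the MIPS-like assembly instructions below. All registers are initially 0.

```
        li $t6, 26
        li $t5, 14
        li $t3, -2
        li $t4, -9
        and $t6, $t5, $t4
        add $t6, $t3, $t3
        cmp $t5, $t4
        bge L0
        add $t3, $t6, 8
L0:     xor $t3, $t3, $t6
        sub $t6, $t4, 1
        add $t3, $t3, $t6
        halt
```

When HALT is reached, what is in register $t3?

$t6=26
$t5=14
$t3=-2
$t4=-9
$t6=14&(-9)=6
$t6=(-2)+(-2)=-4
cmp $t5, $t4  (cmp 14,-9)
bge L0: taken
$t3=(-2)^(-4)=2
$t6=(-9)-1=-10
$t3=2+(-10)=-8
halt.

-8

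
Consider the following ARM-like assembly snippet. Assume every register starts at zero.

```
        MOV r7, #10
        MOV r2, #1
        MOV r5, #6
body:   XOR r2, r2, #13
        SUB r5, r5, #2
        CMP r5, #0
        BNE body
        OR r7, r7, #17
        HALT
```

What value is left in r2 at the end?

12

MOV r7, #10 → r7=10
MOV r2, #1 → r2=1
MOV r5, #6 → r5=6
XOR r2, r2, #13 → r2=1^13=12
SUB r5, r5, #2 → r5=6-2=4
CMP r5, #0  (cmp 4,0)
BNE body: taken
XOR r2, r2, #13 → r2=12^13=1
SUB r5, r5, #2 → r5=4-2=2
CMP r5, #0  (cmp 2,0)
BNE body: taken
XOR r2, r2, #13 → r2=1^13=12
SUB r5, r5, #2 → r5=2-2=0
CMP r5, #0  (cmp 0,0)
BNE body: not taken
OR r7, r7, #17 → r7=10|17=27
halt.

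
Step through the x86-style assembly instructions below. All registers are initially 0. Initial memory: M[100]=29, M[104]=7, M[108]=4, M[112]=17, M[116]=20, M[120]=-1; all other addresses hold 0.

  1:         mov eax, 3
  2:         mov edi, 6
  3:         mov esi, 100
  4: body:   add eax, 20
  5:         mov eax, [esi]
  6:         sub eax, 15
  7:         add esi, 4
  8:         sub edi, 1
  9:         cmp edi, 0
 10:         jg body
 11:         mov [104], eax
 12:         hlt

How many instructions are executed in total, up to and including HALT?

47

mov eax, 3 → eax=3
mov edi, 6 → edi=6
mov esi, 100 → esi=100
add eax, 20 → eax=3+20=23
mov eax, [esi] → eax=M[100]=29
sub eax, 15 → eax=29-15=14
add esi, 4 → esi=100+4=104
sub edi, 1 → edi=6-1=5
cmp edi, 0  (cmp 5,0)
jg body: taken
add eax, 20 → eax=14+20=34
mov eax, [esi] → eax=M[104]=7
sub eax, 15 → eax=7-15=-8
add esi, 4 → esi=104+4=108
sub edi, 1 → edi=5-1=4
cmp edi, 0  (cmp 4,0)
jg body: taken
add eax, 20 → eax=(-8)+20=12
mov eax, [esi] → eax=M[108]=4
sub eax, 15 → eax=4-15=-11
add esi, 4 → esi=108+4=112
sub edi, 1 → edi=4-1=3
cmp edi, 0  (cmp 3,0)
jg body: taken
add eax, 20 → eax=(-11)+20=9
mov eax, [esi] → eax=M[112]=17
sub eax, 15 → eax=17-15=2
add esi, 4 → esi=112+4=116
sub edi, 1 → edi=3-1=2
cmp edi, 0  (cmp 2,0)
jg body: taken
add eax, 20 → eax=2+20=22
mov eax, [esi] → eax=M[116]=20
sub eax, 15 → eax=20-15=5
add esi, 4 → esi=116+4=120
sub edi, 1 → edi=2-1=1
cmp edi, 0  (cmp 1,0)
jg body: taken
add eax, 20 → eax=5+20=25
mov eax, [esi] → eax=M[120]=-1
sub eax, 15 → eax=(-1)-15=-16
add esi, 4 → esi=120+4=124
sub edi, 1 → edi=1-1=0
cmp edi, 0  (cmp 0,0)
jg body: not taken
mov [104], eax → M[104]=-16
halt.
Total executed instructions: 47.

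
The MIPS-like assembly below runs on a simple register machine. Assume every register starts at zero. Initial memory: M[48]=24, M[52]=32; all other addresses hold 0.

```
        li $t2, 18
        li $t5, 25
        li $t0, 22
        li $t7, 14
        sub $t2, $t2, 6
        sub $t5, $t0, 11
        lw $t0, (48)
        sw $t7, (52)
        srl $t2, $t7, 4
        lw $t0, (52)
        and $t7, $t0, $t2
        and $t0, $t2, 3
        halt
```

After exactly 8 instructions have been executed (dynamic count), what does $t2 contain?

li $t2, 18 → $t2=18
li $t5, 25 → $t5=25
li $t0, 22 → $t0=22
li $t7, 14 → $t7=14
sub $t2, $t2, 6 → $t2=18-6=12
sub $t5, $t0, 11 → $t5=22-11=11
lw $t0, (48) → $t0=M[48]=24
sw $t7, (52) → M[52]=14
After step 8: $t2 = 12.

12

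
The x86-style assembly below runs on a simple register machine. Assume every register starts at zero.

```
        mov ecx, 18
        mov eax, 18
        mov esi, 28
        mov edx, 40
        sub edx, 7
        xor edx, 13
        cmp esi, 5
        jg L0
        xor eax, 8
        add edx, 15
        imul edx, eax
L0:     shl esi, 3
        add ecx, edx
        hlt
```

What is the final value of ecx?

after mov ecx, 18: ecx=18
after mov eax, 18: eax=18
after mov esi, 28: esi=28
after mov edx, 40: edx=40
after sub edx, 7: edx=40-7=33
after xor edx, 13: edx=33^13=44
cmp esi, 5  (cmp 28,5)
jg L0: taken
after shl esi, 3: esi=28<<3=224
after add ecx, edx: ecx=18+44=62
halt.

62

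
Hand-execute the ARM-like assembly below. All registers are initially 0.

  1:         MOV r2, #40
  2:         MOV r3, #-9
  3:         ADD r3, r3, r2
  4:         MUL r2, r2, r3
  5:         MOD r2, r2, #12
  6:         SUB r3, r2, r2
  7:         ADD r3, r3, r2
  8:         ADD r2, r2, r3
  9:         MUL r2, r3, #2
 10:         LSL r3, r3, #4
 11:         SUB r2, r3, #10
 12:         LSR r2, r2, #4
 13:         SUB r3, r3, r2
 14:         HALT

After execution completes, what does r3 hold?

61

r2=40
r3=-9
r3=(-9)+40=31
r2=40*31=1240
r2=1240%12=4
r3=4-4=0
r3=0+4=4
r2=4+4=8
r2=4*2=8
r3=4<<4=64
r2=64-10=54
r2=54>>4=3
r3=64-3=61
halt.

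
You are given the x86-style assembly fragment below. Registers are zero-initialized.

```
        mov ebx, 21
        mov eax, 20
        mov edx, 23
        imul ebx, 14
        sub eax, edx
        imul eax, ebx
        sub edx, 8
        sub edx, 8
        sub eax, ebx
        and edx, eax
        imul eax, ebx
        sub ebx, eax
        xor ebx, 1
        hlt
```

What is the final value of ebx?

346039

after mov ebx, 21: ebx=21
after mov eax, 20: eax=20
after mov edx, 23: edx=23
after imul ebx, 14: ebx=21*14=294
after sub eax, edx: eax=20-23=-3
after imul eax, ebx: eax=(-3)*294=-882
after sub edx, 8: edx=23-8=15
after sub edx, 8: edx=15-8=7
after sub eax, ebx: eax=(-882)-294=-1176
after and edx, eax: edx=7&(-1176)=0
after imul eax, ebx: eax=(-1176)*294=-345744
after sub ebx, eax: ebx=294-(-345744)=346038
after xor ebx, 1: ebx=346038^1=346039
halt.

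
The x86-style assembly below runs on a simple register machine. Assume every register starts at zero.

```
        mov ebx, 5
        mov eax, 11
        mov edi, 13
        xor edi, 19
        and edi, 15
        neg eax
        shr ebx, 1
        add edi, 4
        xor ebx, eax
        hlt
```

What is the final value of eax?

-11

after mov ebx, 5: ebx=5
after mov eax, 11: eax=11
after mov edi, 13: edi=13
after xor edi, 19: edi=13^19=30
after and edi, 15: edi=30&15=14
after neg eax: eax=-(11)=-11
after shr ebx, 1: ebx=5>>1=2
after add edi, 4: edi=14+4=18
after xor ebx, eax: ebx=2^(-11)=-9
halt.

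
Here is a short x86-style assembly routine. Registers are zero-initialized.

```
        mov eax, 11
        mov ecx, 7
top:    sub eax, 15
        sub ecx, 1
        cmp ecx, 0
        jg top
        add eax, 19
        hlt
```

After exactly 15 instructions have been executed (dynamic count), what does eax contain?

after mov eax, 11: eax=11
after mov ecx, 7: ecx=7
after sub eax, 15: eax=11-15=-4
after sub ecx, 1: ecx=7-1=6
cmp ecx, 0  (cmp 6,0)
jg top: taken
after sub eax, 15: eax=(-4)-15=-19
after sub ecx, 1: ecx=6-1=5
cmp ecx, 0  (cmp 5,0)
jg top: taken
after sub eax, 15: eax=(-19)-15=-34
after sub ecx, 1: ecx=5-1=4
cmp ecx, 0  (cmp 4,0)
jg top: taken
after sub eax, 15: eax=(-34)-15=-49
After step 15: eax = -49.

-49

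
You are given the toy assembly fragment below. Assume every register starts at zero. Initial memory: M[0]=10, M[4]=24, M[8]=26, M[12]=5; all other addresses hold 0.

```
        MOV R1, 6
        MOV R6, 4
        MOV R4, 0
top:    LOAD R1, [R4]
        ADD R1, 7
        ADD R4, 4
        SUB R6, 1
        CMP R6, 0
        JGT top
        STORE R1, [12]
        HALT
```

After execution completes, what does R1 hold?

12

MOV R1, 6 → R1=6
MOV R6, 4 → R6=4
MOV R4, 0 → R4=0
LOAD R1, [R4] → R1=M[0]=10
ADD R1, 7 → R1=10+7=17
ADD R4, 4 → R4=0+4=4
SUB R6, 1 → R6=4-1=3
CMP R6, 0  (cmp 3,0)
JGT top: taken
LOAD R1, [R4] → R1=M[4]=24
ADD R1, 7 → R1=24+7=31
ADD R4, 4 → R4=4+4=8
SUB R6, 1 → R6=3-1=2
CMP R6, 0  (cmp 2,0)
JGT top: taken
LOAD R1, [R4] → R1=M[8]=26
ADD R1, 7 → R1=26+7=33
ADD R4, 4 → R4=8+4=12
SUB R6, 1 → R6=2-1=1
CMP R6, 0  (cmp 1,0)
JGT top: taken
LOAD R1, [R4] → R1=M[12]=5
ADD R1, 7 → R1=5+7=12
ADD R4, 4 → R4=12+4=16
SUB R6, 1 → R6=1-1=0
CMP R6, 0  (cmp 0,0)
JGT top: not taken
STORE R1, [12] → M[12]=12
halt.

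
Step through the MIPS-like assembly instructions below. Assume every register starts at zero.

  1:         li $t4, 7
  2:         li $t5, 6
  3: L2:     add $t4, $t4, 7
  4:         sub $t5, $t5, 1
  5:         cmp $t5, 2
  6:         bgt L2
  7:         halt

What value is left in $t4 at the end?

after li $t4, 7: $t4=7
after li $t5, 6: $t5=6
after add $t4, $t4, 7: $t4=7+7=14
after sub $t5, $t5, 1: $t5=6-1=5
cmp $t5, 2  (cmp 5,2)
bgt L2: taken
after add $t4, $t4, 7: $t4=14+7=21
after sub $t5, $t5, 1: $t5=5-1=4
cmp $t5, 2  (cmp 4,2)
bgt L2: taken
after add $t4, $t4, 7: $t4=21+7=28
after sub $t5, $t5, 1: $t5=4-1=3
cmp $t5, 2  (cmp 3,2)
bgt L2: taken
after add $t4, $t4, 7: $t4=28+7=35
after sub $t5, $t5, 1: $t5=3-1=2
cmp $t5, 2  (cmp 2,2)
bgt L2: not taken
halt.

35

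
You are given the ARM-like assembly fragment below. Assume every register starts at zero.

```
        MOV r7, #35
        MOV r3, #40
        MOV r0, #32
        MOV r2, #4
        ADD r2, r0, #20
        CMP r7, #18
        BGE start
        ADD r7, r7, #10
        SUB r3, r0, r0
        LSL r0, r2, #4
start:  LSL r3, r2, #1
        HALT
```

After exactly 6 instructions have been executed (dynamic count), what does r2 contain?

after MOV r7, #35: r7=35
after MOV r3, #40: r3=40
after MOV r0, #32: r0=32
after MOV r2, #4: r2=4
after ADD r2, r0, #20: r2=32+20=52
CMP r7, #18  (cmp 35,18)
After step 6: r2 = 52.

52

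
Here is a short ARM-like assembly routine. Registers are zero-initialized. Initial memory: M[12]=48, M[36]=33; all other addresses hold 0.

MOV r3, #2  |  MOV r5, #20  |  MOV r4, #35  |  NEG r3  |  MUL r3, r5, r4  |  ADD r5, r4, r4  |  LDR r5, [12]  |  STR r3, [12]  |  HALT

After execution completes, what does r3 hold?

r3=2
r5=20
r4=35
r3=-(2)=-2
r3=20*35=700
r5=35+35=70
r5=M[12]=48
STR r3, [12] → M[12]=700
halt.

700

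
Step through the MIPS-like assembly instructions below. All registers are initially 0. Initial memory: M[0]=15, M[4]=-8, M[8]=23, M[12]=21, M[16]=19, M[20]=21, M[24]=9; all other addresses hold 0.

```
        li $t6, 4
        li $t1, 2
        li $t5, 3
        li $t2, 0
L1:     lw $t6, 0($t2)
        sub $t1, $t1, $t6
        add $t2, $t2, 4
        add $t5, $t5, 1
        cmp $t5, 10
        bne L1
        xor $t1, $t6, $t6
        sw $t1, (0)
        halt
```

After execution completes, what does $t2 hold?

28

after li $t6, 4: $t6=4
after li $t1, 2: $t1=2
after li $t5, 3: $t5=3
after li $t2, 0: $t2=0
after lw $t6, 0($t2): $t6=M[0]=15
after sub $t1, $t1, $t6: $t1=2-15=-13
after add $t2, $t2, 4: $t2=0+4=4
after add $t5, $t5, 1: $t5=3+1=4
cmp $t5, 10  (cmp 4,10)
bne L1: taken
after lw $t6, 0($t2): $t6=M[4]=-8
after sub $t1, $t1, $t6: $t1=(-13)-(-8)=-5
after add $t2, $t2, 4: $t2=4+4=8
after add $t5, $t5, 1: $t5=4+1=5
cmp $t5, 10  (cmp 5,10)
bne L1: taken
after lw $t6, 0($t2): $t6=M[8]=23
after sub $t1, $t1, $t6: $t1=(-5)-23=-28
after add $t2, $t2, 4: $t2=8+4=12
after add $t5, $t5, 1: $t5=5+1=6
cmp $t5, 10  (cmp 6,10)
bne L1: taken
after lw $t6, 0($t2): $t6=M[12]=21
after sub $t1, $t1, $t6: $t1=(-28)-21=-49
after add $t2, $t2, 4: $t2=12+4=16
after add $t5, $t5, 1: $t5=6+1=7
cmp $t5, 10  (cmp 7,10)
bne L1: taken
after lw $t6, 0($t2): $t6=M[16]=19
after sub $t1, $t1, $t6: $t1=(-49)-19=-68
after add $t2, $t2, 4: $t2=16+4=20
after add $t5, $t5, 1: $t5=7+1=8
cmp $t5, 10  (cmp 8,10)
bne L1: taken
after lw $t6, 0($t2): $t6=M[20]=21
after sub $t1, $t1, $t6: $t1=(-68)-21=-89
after add $t2, $t2, 4: $t2=20+4=24
after add $t5, $t5, 1: $t5=8+1=9
cmp $t5, 10  (cmp 9,10)
bne L1: taken
after lw $t6, 0($t2): $t6=M[24]=9
after sub $t1, $t1, $t6: $t1=(-89)-9=-98
after add $t2, $t2, 4: $t2=24+4=28
after add $t5, $t5, 1: $t5=9+1=10
cmp $t5, 10  (cmp 10,10)
bne L1: not taken
after xor $t1, $t6, $t6: $t1=9^9=0
sw $t1, (0) → M[0]=0
halt.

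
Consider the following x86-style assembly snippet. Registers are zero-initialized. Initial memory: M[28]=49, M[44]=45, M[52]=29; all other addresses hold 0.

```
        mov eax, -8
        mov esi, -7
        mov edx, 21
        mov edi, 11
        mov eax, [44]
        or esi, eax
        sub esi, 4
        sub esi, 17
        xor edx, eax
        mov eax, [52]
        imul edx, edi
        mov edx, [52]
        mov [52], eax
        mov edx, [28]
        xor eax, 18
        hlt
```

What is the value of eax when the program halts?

15

eax=-8
esi=-7
edx=21
edi=11
eax=M[44]=45
esi=(-7)|45=-3
esi=(-3)-4=-7
esi=(-7)-17=-24
edx=21^45=56
eax=M[52]=29
edx=56*11=616
edx=M[52]=29
mov [52], eax → M[52]=29
edx=M[28]=49
eax=29^18=15
halt.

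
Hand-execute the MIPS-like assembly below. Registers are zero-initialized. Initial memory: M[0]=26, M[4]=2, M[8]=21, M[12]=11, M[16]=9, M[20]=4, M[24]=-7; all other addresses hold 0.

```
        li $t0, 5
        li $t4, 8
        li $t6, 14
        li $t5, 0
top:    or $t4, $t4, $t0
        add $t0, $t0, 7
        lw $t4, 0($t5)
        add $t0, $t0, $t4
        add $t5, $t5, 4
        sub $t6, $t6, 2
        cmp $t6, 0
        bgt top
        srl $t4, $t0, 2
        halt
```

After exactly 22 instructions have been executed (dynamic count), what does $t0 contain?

li $t0, 5 → $t0=5
li $t4, 8 → $t4=8
li $t6, 14 → $t6=14
li $t5, 0 → $t5=0
or $t4, $t4, $t0 → $t4=8|5=13
add $t0, $t0, 7 → $t0=5+7=12
lw $t4, 0($t5) → $t4=M[0]=26
add $t0, $t0, $t4 → $t0=12+26=38
add $t5, $t5, 4 → $t5=0+4=4
sub $t6, $t6, 2 → $t6=14-2=12
cmp $t6, 0  (cmp 12,0)
bgt top: taken
or $t4, $t4, $t0 → $t4=26|38=62
add $t0, $t0, 7 → $t0=38+7=45
lw $t4, 0($t5) → $t4=M[4]=2
add $t0, $t0, $t4 → $t0=45+2=47
add $t5, $t5, 4 → $t5=4+4=8
sub $t6, $t6, 2 → $t6=12-2=10
cmp $t6, 0  (cmp 10,0)
bgt top: taken
or $t4, $t4, $t0 → $t4=2|47=47
add $t0, $t0, 7 → $t0=47+7=54
After step 22: $t0 = 54.

54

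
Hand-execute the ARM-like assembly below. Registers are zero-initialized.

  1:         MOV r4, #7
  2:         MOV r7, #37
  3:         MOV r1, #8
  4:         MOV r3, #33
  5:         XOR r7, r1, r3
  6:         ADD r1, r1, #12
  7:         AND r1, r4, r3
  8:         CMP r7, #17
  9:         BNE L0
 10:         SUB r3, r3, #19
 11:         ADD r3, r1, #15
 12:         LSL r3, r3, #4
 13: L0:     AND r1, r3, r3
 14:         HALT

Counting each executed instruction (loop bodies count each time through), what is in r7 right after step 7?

41

r4=7
r7=37
r1=8
r3=33
r7=8^33=41
r1=8+12=20
r1=7&33=1
After step 7: r7 = 41.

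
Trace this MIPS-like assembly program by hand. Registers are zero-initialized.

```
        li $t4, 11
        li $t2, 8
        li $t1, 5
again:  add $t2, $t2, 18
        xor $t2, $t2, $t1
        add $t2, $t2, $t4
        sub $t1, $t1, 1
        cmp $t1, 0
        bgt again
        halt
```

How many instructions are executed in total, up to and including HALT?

34

$t4=11
$t2=8
$t1=5
$t2=8+18=26
$t2=26^5=31
$t2=31+11=42
$t1=5-1=4
cmp $t1, 0  (cmp 4,0)
bgt again: taken
$t2=42+18=60
$t2=60^4=56
$t2=56+11=67
$t1=4-1=3
cmp $t1, 0  (cmp 3,0)
bgt again: taken
$t2=67+18=85
$t2=85^3=86
$t2=86+11=97
$t1=3-1=2
cmp $t1, 0  (cmp 2,0)
bgt again: taken
$t2=97+18=115
$t2=115^2=113
$t2=113+11=124
$t1=2-1=1
cmp $t1, 0  (cmp 1,0)
bgt again: taken
$t2=124+18=142
$t2=142^1=143
$t2=143+11=154
$t1=1-1=0
cmp $t1, 0  (cmp 0,0)
bgt again: not taken
halt.
Total executed instructions: 34.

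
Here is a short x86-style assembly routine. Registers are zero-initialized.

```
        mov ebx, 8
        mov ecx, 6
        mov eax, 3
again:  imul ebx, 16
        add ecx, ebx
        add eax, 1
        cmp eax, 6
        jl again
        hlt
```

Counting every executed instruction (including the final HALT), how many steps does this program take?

after mov ebx, 8: ebx=8
after mov ecx, 6: ecx=6
after mov eax, 3: eax=3
after imul ebx, 16: ebx=8*16=128
after add ecx, ebx: ecx=6+128=134
after add eax, 1: eax=3+1=4
cmp eax, 6  (cmp 4,6)
jl again: taken
after imul ebx, 16: ebx=128*16=2048
after add ecx, ebx: ecx=134+2048=2182
after add eax, 1: eax=4+1=5
cmp eax, 6  (cmp 5,6)
jl again: taken
after imul ebx, 16: ebx=2048*16=32768
after add ecx, ebx: ecx=2182+32768=34950
after add eax, 1: eax=5+1=6
cmp eax, 6  (cmp 6,6)
jl again: not taken
halt.
Total executed instructions: 19.

19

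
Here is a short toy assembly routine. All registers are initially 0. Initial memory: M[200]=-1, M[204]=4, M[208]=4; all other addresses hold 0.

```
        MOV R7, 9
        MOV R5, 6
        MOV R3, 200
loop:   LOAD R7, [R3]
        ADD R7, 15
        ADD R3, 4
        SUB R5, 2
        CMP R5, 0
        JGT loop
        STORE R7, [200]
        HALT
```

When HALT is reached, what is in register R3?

MOV R7, 9 → R7=9
MOV R5, 6 → R5=6
MOV R3, 200 → R3=200
LOAD R7, [R3] → R7=M[200]=-1
ADD R7, 15 → R7=(-1)+15=14
ADD R3, 4 → R3=200+4=204
SUB R5, 2 → R5=6-2=4
CMP R5, 0  (cmp 4,0)
JGT loop: taken
LOAD R7, [R3] → R7=M[204]=4
ADD R7, 15 → R7=4+15=19
ADD R3, 4 → R3=204+4=208
SUB R5, 2 → R5=4-2=2
CMP R5, 0  (cmp 2,0)
JGT loop: taken
LOAD R7, [R3] → R7=M[208]=4
ADD R7, 15 → R7=4+15=19
ADD R3, 4 → R3=208+4=212
SUB R5, 2 → R5=2-2=0
CMP R5, 0  (cmp 0,0)
JGT loop: not taken
STORE R7, [200] → M[200]=19
halt.

212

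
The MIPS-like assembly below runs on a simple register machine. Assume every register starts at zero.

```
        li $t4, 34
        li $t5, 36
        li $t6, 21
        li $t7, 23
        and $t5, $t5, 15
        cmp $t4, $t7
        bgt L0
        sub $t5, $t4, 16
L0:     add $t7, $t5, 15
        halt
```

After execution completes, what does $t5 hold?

4

$t4=34
$t5=36
$t6=21
$t7=23
$t5=36&15=4
cmp $t4, $t7  (cmp 34,23)
bgt L0: taken
$t7=4+15=19
halt.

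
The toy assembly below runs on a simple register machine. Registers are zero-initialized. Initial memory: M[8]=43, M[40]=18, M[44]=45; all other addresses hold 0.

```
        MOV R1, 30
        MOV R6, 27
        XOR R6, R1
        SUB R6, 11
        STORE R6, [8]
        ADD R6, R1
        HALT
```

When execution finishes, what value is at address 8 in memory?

-6

after MOV R1, 30: R1=30
after MOV R6, 27: R6=27
after XOR R6, R1: R6=27^30=5
after SUB R6, 11: R6=5-11=-6
STORE R6, [8] → M[8]=-6
after ADD R6, R1: R6=(-6)+30=24
halt.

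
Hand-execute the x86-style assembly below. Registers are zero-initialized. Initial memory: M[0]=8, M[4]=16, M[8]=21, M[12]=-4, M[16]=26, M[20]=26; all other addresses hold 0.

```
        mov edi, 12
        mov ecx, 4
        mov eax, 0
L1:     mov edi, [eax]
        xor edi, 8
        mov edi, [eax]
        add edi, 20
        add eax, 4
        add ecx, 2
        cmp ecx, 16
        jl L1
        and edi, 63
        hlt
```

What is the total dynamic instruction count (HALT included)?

53

after mov edi, 12: edi=12
after mov ecx, 4: ecx=4
after mov eax, 0: eax=0
after mov edi, [eax]: edi=M[0]=8
after xor edi, 8: edi=8^8=0
after mov edi, [eax]: edi=M[0]=8
after add edi, 20: edi=8+20=28
after add eax, 4: eax=0+4=4
after add ecx, 2: ecx=4+2=6
cmp ecx, 16  (cmp 6,16)
jl L1: taken
after mov edi, [eax]: edi=M[4]=16
after xor edi, 8: edi=16^8=24
after mov edi, [eax]: edi=M[4]=16
after add edi, 20: edi=16+20=36
after add eax, 4: eax=4+4=8
after add ecx, 2: ecx=6+2=8
cmp ecx, 16  (cmp 8,16)
jl L1: taken
after mov edi, [eax]: edi=M[8]=21
after xor edi, 8: edi=21^8=29
after mov edi, [eax]: edi=M[8]=21
after add edi, 20: edi=21+20=41
after add eax, 4: eax=8+4=12
after add ecx, 2: ecx=8+2=10
cmp ecx, 16  (cmp 10,16)
jl L1: taken
after mov edi, [eax]: edi=M[12]=-4
after xor edi, 8: edi=(-4)^8=-12
after mov edi, [eax]: edi=M[12]=-4
after add edi, 20: edi=(-4)+20=16
after add eax, 4: eax=12+4=16
after add ecx, 2: ecx=10+2=12
cmp ecx, 16  (cmp 12,16)
jl L1: taken
after mov edi, [eax]: edi=M[16]=26
after xor edi, 8: edi=26^8=18
after mov edi, [eax]: edi=M[16]=26
after add edi, 20: edi=26+20=46
after add eax, 4: eax=16+4=20
after add ecx, 2: ecx=12+2=14
cmp ecx, 16  (cmp 14,16)
jl L1: taken
after mov edi, [eax]: edi=M[20]=26
after xor edi, 8: edi=26^8=18
after mov edi, [eax]: edi=M[20]=26
after add edi, 20: edi=26+20=46
after add eax, 4: eax=20+4=24
after add ecx, 2: ecx=14+2=16
cmp ecx, 16  (cmp 16,16)
jl L1: not taken
after and edi, 63: edi=46&63=46
halt.
Total executed instructions: 53.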